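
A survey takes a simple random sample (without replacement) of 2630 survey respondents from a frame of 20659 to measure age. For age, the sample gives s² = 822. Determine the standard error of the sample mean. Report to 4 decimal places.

Under SRS without replacement, Var(ȳ) = (1 − f)·s²/n with f = n/N = 2630/20659 = 0.12730529.
Var(ȳ) = (1 − 0.12730529)·822/2630 = 0.87269471·0.31254753 = 0.27275857.
SE(ȳ) = √(0.27275857) = 0.5223.

0.5223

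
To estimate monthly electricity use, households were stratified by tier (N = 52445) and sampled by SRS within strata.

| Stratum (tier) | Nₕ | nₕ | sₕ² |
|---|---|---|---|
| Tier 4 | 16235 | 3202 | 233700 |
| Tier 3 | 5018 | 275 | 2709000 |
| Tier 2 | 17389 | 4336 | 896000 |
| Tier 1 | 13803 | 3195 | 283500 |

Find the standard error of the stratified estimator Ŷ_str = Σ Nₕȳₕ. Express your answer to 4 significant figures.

Var(Ŷ_str) = Σₕ Nₕ²(1 − fₕ)sₕ²/nₕ.
Tier 4: 16235²·(1 − 3202/16235)·233700/3202 = 1.5443085 × 10^10.
Tier 3: 5018²·(1 − 275/5018)·2709000/275 = 2.3445532 × 10^11.
Tier 2: 17389²·(1 − 4336/17389)·896000/4336 = 4.690333 × 10^10.
Tier 1: 13803²·(1 − 3195/13803)·283500/3195 = 1.2992395 × 10^10.
Sum = 3.0979413 × 10^11.
SE = √(3.0979413 × 10^11) = 556600.

556600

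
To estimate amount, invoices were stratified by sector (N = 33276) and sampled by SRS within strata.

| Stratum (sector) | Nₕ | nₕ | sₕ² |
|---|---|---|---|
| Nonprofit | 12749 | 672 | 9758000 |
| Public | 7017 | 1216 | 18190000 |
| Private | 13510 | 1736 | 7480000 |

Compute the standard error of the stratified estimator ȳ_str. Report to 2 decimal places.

56.46

Var(ȳ_str) = Σₕ Wₕ²(1 − fₕ)sₕ²/nₕ with Wₕ = Nₕ/N, N = 33276.
Nonprofit: Wₕ = 0.38312898; term = 0.38312898²·(1 − 0.05271002)·9758000/672 = 2019.131.
Public: Wₕ = 0.21087270; term = 0.21087270²·(1 − 0.17329343)·18190000/1216 = 549.90952.
Private: Wₕ = 0.40599832; term = 0.40599832²·(1 − 0.12849741)·7480000/1736 = 618.96918.
Sum = 3188.0097.
SE = √(3188.0097) = 56.46.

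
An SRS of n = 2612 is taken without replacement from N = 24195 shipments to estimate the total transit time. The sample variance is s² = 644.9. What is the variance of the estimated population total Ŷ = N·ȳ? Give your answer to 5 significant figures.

1.2893 × 10^8

Var(Ŷ) = N²·Var(ȳ) = N²·(1 − n/N)·s²/n.
f = 2612/24195 = 0.10795619; Var(ȳ) = 0.89204381·644.9/2612 = 0.22024466.
Var(Ŷ) = 24195² · 0.22024466 = 1.2893079 × 10^8.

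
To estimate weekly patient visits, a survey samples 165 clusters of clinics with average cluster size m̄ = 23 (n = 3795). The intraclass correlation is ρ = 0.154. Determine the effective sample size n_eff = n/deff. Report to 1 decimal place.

deff = 1 + (23 − 1)·0.154 = 1 + 3.388 = 4.388.
n_eff = 3795 / 4.388 = 864.9.

864.9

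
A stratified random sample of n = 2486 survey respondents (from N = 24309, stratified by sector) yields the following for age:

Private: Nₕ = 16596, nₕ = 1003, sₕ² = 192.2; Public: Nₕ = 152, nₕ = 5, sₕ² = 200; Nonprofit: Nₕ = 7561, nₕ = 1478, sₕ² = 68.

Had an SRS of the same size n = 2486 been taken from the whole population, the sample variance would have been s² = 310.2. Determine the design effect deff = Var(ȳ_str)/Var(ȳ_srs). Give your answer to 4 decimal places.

Var(ȳ_str) = Σ Wₕ²(1−fₕ)sₕ²/nₕ with Wₕ = Nₕ/24309:
  Private: (16596/24309)²·(1−1003/16596)·192.2/1003 = 0.083917274
  Public: (152/24309)²·(1−5/152)·200/5 = 0.0015124699
  Nonprofit: (7561/24309)²·(1−1478/7561)·68/1478 = 0.0035809425
  → Var(ȳ_str) = 0.089010686.
Var(ȳ_srs) = (1 − 2486/24309)·310.2/2486 = 0.11201806.
deff = 0.089010686 / 0.11201806 = 0.7946.

0.7946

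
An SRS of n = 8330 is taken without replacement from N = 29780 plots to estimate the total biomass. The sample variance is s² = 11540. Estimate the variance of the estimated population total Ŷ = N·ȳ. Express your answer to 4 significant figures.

8.849 × 10^8

Var(Ŷ) = N²·Var(ȳ) = N²·(1 − n/N)·s²/n.
f = 8330/29780 = 0.27971793; Var(ȳ) = 0.72028207·11540/8330 = 0.99784575.
Var(Ŷ) = 29780² · 0.99784575 = 8.8493791 × 10^8.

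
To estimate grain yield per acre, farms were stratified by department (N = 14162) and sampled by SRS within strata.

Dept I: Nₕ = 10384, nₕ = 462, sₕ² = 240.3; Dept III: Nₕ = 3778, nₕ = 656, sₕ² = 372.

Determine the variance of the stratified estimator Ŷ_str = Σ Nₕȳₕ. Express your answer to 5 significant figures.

Var(Ŷ_str) = Σₕ Nₕ²(1 − fₕ)sₕ²/nₕ.
Dept I: 10384²·(1 − 462/10384)·240.3/462 = 5.3589005 × 10^7.
Dept III: 3778²·(1 − 656/3778)·372/656 = 6.6885804 × 10^6.
Sum = 6.0277585 × 10^7.

6.0278 × 10^7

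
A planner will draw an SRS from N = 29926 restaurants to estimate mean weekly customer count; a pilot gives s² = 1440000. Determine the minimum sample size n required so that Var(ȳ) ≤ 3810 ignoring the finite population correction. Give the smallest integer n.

Without fpc, n₀ = s²/D = 1440000/3810 = 377.9528.
Rounding up, n = 378.

378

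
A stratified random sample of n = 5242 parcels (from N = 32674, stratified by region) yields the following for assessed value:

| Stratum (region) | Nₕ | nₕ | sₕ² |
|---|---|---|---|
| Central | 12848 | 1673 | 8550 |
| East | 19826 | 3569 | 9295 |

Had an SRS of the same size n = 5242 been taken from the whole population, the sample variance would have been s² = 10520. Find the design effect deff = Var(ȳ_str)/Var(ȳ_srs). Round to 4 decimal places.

Var(ȳ_str) = Σ Wₕ²(1−fₕ)sₕ²/nₕ with Wₕ = Nₕ/32674:
  Central: (12848/32674)²·(1−1673/12848)·8550/1673 = 0.68730361
  East: (19826/32674)²·(1−3569/19826)·9295/3569 = 0.78627369
  → Var(ȳ_str) = 1.4735773.
Var(ȳ_srs) = (1 − 5242/32674)·10520/5242 = 1.6848991.
deff = 1.4735773 / 1.6848991 = 0.8746.

0.8746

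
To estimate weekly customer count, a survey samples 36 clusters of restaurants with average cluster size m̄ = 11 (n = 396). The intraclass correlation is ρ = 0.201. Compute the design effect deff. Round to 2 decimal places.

3.01

deff = 1 + (11 − 1)·0.201 = 1 + 2.01 = 3.01.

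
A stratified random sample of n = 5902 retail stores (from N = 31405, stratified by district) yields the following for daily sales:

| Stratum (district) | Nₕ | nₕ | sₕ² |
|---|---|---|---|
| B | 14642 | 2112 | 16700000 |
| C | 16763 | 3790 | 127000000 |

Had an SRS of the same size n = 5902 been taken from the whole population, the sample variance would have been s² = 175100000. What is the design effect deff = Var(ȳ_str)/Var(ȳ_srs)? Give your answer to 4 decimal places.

0.3677

Var(ȳ_str) = Σ Wₕ²(1−fₕ)sₕ²/nₕ with Wₕ = Nₕ/31405:
  B: (14642/31405)²·(1−2112/14642)·16700000/2112 = 1470.8773
  C: (16763/31405)²·(1−3790/16763)·127000000/3790 = 7388.5477
  → Var(ȳ_str) = 8859.425.
Var(ȳ_srs) = (1 − 5902/31405)·175100000/5902 = 24092.364.
deff = 8859.425 / 24092.364 = 0.3677.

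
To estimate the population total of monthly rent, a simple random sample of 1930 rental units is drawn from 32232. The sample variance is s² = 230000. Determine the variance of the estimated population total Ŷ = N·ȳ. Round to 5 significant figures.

1.1639 × 10^11

Var(Ŷ) = N²·Var(ȳ) = N²·(1 − n/N)·s²/n.
f = 1930/32232 = 0.05987838; Var(ȳ) = 0.94012162·230000/1930 = 112.03522.
Var(Ŷ) = 32232² · 112.03522 = 1.1639359 × 10^11.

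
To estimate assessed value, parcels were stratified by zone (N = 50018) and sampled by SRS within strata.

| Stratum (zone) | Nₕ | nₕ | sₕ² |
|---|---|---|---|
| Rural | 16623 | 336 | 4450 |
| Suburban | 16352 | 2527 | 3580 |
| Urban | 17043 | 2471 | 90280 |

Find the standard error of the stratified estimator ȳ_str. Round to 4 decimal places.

Var(ȳ_str) = Σₕ Wₕ²(1 − fₕ)sₕ²/nₕ with Wₕ = Nₕ/N, N = 50018.
Rural: Wₕ = 0.33234036; term = 0.33234036²·(1 − 0.02021296)·4450/336 = 1.4332389.
Suburban: Wₕ = 0.32692231; term = 0.32692231²·(1 − 0.15453767)·3580/2527 = 0.12801509.
Urban: Wₕ = 0.34073733; term = 0.34073733²·(1 − 0.14498621)·90280/2471 = 3.6268648.
Sum = 5.1881188.
SE = √(5.1881188) = 2.2777.

2.2777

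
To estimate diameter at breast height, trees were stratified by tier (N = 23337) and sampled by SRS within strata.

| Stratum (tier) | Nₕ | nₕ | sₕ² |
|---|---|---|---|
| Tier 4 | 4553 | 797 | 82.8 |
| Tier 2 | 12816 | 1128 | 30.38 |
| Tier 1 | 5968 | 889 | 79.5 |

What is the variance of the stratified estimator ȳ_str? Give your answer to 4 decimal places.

0.0156

Var(ȳ_str) = Σₕ Wₕ²(1 − fₕ)sₕ²/nₕ with Wₕ = Nₕ/N, N = 23337.
Tier 4: Wₕ = 0.19509791; term = 0.19509791²·(1 − 0.17504942)·82.8/797 = 0.0032621595.
Tier 2: Wₕ = 0.54917084; term = 0.54917084²·(1 − 0.08801498)·30.38/1128 = 0.0074076647.
Tier 1: Wₕ = 0.25573124; term = 0.25573124²·(1 − 0.14896113)·79.5/889 = 0.0049771685.
Sum = 0.015646993.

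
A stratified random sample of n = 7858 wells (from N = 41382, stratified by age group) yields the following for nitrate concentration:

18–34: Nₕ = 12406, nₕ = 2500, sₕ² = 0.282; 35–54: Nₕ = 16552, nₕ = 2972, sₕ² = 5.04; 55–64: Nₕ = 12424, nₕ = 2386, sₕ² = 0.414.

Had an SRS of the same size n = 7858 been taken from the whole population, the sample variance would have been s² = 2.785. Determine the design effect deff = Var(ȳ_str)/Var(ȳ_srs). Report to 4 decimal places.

0.8475

Var(ȳ_str) = Σ Wₕ²(1−fₕ)sₕ²/nₕ with Wₕ = Nₕ/41382:
  18–34: (12406/41382)²·(1−2500/12406)·0.282/2500 = 8.0949887 × 10^-6
  35–54: (16552/41382)²·(1−2972/16552)·5.04/2972 = 2.2259173 × 10^-4
  55–64: (12424/41382)²·(1−2386/12424)·0.414/2386 = 1.2636174 × 10^-5
  → Var(ȳ_str) = 2.4332289 × 10^-4.
Var(ȳ_srs) = (1 − 7858/41382)·2.785/7858 = 2.8711609 × 10^-4.
deff = (2.4332289 × 10^-4) / (2.8711609 × 10^-4) = 0.8475.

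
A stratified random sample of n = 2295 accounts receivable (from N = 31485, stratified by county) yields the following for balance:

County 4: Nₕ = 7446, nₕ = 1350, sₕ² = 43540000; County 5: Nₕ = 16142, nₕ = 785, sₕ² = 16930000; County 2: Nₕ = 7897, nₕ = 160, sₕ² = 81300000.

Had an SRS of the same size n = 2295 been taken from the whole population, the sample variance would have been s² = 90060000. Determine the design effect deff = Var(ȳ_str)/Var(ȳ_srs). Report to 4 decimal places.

1.0497

Var(ȳ_str) = Σ Wₕ²(1−fₕ)sₕ²/nₕ with Wₕ = Nₕ/31485:
  County 4: (7446/31485)²·(1−1350/7446)·43540000/1350 = 1476.7781
  County 5: (16142/31485)²·(1−785/16142)·16930000/785 = 5393.1641
  County 2: (7897/31485)²·(1−160/7897)·81300000/160 = 31318.28
  → Var(ȳ_str) = 38188.222.
Var(ȳ_srs) = (1 − 2295/31485)·90060000/2295 = 36381.42.
deff = 38188.222 / 36381.42 = 1.0497.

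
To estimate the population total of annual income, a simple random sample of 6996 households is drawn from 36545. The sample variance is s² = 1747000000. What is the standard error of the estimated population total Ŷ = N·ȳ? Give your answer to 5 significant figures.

Var(Ŷ) = N²·Var(ȳ) = N²·(1 − n/N)·s²/n.
f = 6996/36545 = 0.19143522; Var(ȳ) = 0.80856478·1747000000/6996 = 201910.05.
Var(Ŷ) = 36545² · 201910.05 = 2.6965835 × 10^14.
SE(Ŷ) = √(2.6965835 × 10^14) = 1.6421 × 10^7.

1.6421 × 10^7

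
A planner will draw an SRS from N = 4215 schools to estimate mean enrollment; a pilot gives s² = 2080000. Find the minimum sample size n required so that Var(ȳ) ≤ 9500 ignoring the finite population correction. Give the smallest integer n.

Without fpc, n₀ = s²/D = 2080000/9500 = 218.9474.
Rounding up, n = 219.

219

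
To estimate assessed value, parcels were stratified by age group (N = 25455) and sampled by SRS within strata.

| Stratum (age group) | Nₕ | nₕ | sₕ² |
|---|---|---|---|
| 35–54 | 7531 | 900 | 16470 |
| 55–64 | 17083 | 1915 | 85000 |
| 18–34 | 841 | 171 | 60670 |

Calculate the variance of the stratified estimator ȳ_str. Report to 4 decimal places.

Var(ȳ_str) = Σₕ Wₕ²(1 − fₕ)sₕ²/nₕ with Wₕ = Nₕ/N, N = 25455.
35–54: Wₕ = 0.29585543; term = 0.29585543²·(1 − 0.11950604)·16470/900 = 1.4103814.
55–64: Wₕ = 0.67110587; term = 0.67110587²·(1 − 0.11209975)·85000/1915 = 17.74992.
18–34: Wₕ = 0.03303870; term = 0.03303870²·(1 − 0.20332937)·60670/171 = 0.30853361.
Sum = 19.468835.

19.4688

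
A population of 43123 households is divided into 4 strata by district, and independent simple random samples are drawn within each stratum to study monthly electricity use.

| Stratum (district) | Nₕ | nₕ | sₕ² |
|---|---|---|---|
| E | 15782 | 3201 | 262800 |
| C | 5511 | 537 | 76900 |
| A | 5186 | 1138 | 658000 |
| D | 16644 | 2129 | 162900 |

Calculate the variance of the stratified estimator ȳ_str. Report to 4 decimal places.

Var(ȳ_str) = Σₕ Wₕ²(1 − fₕ)sₕ²/nₕ with Wₕ = Nₕ/N, N = 43123.
E: Wₕ = 0.36597639; term = 0.36597639²·(1 − 0.20282600)·262800/3201 = 8.7659493.
C: Wₕ = 0.12779723; term = 0.12779723²·(1 − 0.09744148)·76900/537 = 2.1109129.
A: Wₕ = 0.12026065; term = 0.12026065²·(1 − 0.21943695)·658000/1138 = 6.5273773.
D: Wₕ = 0.38596573; term = 0.38596573²·(1 − 0.12791396)·162900/2129 = 9.9403628.
Sum = 27.344602.

27.3446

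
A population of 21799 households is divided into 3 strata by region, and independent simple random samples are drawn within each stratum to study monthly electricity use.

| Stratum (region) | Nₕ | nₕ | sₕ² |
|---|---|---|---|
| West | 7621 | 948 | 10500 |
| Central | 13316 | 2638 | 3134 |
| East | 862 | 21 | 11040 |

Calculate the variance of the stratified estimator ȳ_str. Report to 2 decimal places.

Var(ȳ_str) = Σₕ Wₕ²(1 − fₕ)sₕ²/nₕ with Wₕ = Nₕ/N, N = 21799.
West: Wₕ = 0.34960319; term = 0.34960319²·(1 − 0.12439312)·10500/948 = 1.1853344.
Central: Wₕ = 0.61085371; term = 0.61085371²·(1 − 0.19810754)·3134/2638 = 0.35547966.
East: Wₕ = 0.03954310; term = 0.03954310²·(1 − 0.02436195)·11040/21 = 0.80201021.
Sum = 2.3428243.

2.34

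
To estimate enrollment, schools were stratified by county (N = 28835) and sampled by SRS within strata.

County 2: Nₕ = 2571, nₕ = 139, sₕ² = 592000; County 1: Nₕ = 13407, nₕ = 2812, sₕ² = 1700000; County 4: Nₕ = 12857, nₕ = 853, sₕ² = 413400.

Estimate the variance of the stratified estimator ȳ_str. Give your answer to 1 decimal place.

Var(ȳ_str) = Σₕ Wₕ²(1 − fₕ)sₕ²/nₕ with Wₕ = Nₕ/N, N = 28835.
County 2: Wₕ = 0.08916248; term = 0.08916248²·(1 − 0.05406457)·592000/139 = 32.028208.
County 1: Wₕ = 0.46495578; term = 0.46495578²·(1 − 0.20974118)·1700000/2812 = 103.28239.
County 4: Wₕ = 0.44588174; term = 0.44588174²·(1 − 0.06634518)·413400/853 = 89.959526.
Sum = 225.27012.

225.3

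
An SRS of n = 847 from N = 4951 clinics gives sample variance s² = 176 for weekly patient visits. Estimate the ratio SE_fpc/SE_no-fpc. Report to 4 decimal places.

f = n/N = 847/4951 = 0.17107655.
SE_no-fpc = √(s²/n) = 0.45584231; SE_fpc = √((1−f)s²/n) = 0.41502269.
Ratio = √(1−f) = 0.91045233.

0.9105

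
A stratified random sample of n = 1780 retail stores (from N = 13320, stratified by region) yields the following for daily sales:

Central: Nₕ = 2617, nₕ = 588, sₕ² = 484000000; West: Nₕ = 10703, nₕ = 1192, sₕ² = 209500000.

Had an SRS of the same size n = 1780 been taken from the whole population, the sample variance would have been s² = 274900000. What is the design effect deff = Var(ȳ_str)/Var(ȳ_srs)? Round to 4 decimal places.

0.9378

Var(ȳ_str) = Σ Wₕ²(1−fₕ)sₕ²/nₕ with Wₕ = Nₕ/13320:
  Central: (2617/13320)²·(1−588/2617)·484000000/588 = 24634.591
  West: (10703/13320)²·(1−1192/10703)·209500000/1192 = 100839.58
  → Var(ȳ_str) = 125474.17.
Var(ȳ_srs) = (1 − 1780/13320)·274900000/1780 = 133800.06.
deff = 125474.17 / 133800.06 = 0.9378.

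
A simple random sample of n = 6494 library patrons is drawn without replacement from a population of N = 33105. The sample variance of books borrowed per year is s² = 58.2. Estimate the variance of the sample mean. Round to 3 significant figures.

0.00720

Under SRS without replacement, Var(ȳ) = (1 − f)·s²/n with f = n/N = 6494/33105 = 0.19616372.
Var(ȳ) = (1 − 0.19616372)·58.2/6494 = 0.80383628·0.0089621189 = 0.0072040763.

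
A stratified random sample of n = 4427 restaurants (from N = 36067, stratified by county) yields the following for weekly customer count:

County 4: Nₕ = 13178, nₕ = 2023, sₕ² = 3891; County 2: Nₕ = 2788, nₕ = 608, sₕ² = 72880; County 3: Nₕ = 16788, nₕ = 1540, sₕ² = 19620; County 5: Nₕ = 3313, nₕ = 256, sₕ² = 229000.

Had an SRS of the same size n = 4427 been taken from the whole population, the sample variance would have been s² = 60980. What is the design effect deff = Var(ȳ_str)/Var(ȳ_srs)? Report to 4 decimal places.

0.8482

Var(ȳ_str) = Σ Wₕ²(1−fₕ)sₕ²/nₕ with Wₕ = Nₕ/36067:
  County 4: (13178/36067)²·(1−2023/13178)·3891/2023 = 0.21735237
  County 2: (2788/36067)²·(1−608/2788)·72880/608 = 0.56005929
  County 3: (16788/36067)²·(1−1540/16788)·19620/1540 = 2.5070909
  County 5: (3313/36067)²·(1−256/3313)·229000/256 = 6.9645386
  → Var(ȳ_str) = 10.249041.
Var(ȳ_srs) = (1 − 4427/36067)·60980/4427 = 12.083823.
deff = 10.249041 / 12.083823 = 0.8482.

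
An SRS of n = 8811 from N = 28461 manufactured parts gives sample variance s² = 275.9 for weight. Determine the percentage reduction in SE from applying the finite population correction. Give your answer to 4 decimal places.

f = n/N = 8811/28461 = 0.30958153.
SE_no-fpc = √(s²/n) = 0.17695517; SE_fpc = √((1−f)s²/n) = 0.14703457.
Ratio = √(1−f) = 0.83091424. Reduction = 100·(1 − 0.83091424) = 16.9086%.

16.9086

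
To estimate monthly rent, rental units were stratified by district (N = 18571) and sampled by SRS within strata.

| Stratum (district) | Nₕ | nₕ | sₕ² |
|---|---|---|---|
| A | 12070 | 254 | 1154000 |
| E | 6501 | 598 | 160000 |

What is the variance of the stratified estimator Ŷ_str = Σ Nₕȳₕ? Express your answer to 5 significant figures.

Var(Ŷ_str) = Σₕ Nₕ²(1 − fₕ)sₕ²/nₕ.
A: 12070²·(1 − 254/12070)·1154000/254 = 6.4796246 × 10^11.
E: 6501²·(1 − 598/6501)·160000/598 = 1.0267666 × 10^10.
Sum = 6.5823013 × 10^11.

6.5823 × 10^11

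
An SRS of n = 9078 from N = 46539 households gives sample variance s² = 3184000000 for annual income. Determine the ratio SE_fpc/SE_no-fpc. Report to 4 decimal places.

f = n/N = 9078/46539 = 0.19506221.
SE_no-fpc = √(s²/n) = 592.23141; SE_fpc = √((1−f)s²/n) = 531.34011.
Ratio = √(1−f) = 0.89718326.

0.8972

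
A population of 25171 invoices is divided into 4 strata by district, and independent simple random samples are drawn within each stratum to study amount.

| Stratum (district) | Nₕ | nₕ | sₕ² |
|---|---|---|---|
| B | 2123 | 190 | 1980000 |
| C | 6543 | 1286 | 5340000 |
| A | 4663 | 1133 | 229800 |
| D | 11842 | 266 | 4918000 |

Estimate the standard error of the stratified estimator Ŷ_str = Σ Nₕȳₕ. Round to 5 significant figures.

Var(Ŷ_str) = Σₕ Nₕ²(1 − fₕ)sₕ²/nₕ.
B: 2123²·(1 − 190/2123)·1980000/190 = 4.2765489 × 10^10.
C: 6543²·(1 − 1286/6543)·5340000/1286 = 1.428286 × 10^11.
A: 4663²·(1 − 1133/4663)·229800/1133 = 3.3385681 × 10^9.
D: 11842²·(1 − 266/11842)·4918000/266 = 2.5344893 × 10^12.
Sum = 2.723422 × 10^12.
SE = √(2.723422 × 10^12) = 1.6503 × 10^6.

1.6503 × 10^6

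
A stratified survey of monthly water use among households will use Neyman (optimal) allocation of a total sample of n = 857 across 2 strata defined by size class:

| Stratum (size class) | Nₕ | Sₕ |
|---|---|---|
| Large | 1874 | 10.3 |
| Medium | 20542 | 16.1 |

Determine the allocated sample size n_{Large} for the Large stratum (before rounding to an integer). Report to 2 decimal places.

47.26

Neyman allocation: nₕ = n·NₕSₕ / Σⱼ NⱼSⱼ.
Σ NⱼSⱼ = 1874·10.3 + 20542·16.1 = 350028.4.
n_{Large} = 857·1874·10.3 / 350028.4 = 47.26.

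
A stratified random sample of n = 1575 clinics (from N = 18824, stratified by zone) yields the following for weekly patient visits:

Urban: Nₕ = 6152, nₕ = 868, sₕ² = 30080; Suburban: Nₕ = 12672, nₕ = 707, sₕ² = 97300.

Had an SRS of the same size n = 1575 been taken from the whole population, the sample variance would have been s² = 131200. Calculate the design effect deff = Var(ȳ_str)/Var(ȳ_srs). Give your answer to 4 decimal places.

0.8131

Var(ȳ_str) = Σ Wₕ²(1−fₕ)sₕ²/nₕ with Wₕ = Nₕ/18824:
  Urban: (6152/18824)²·(1−868/6152)·30080/868 = 3.1791675
  Suburban: (12672/18824)²·(1−707/12672)·97300/707 = 58.88809
  → Var(ȳ_str) = 62.067258.
Var(ȳ_srs) = (1 − 1575/18824)·131200/1575 = 76.331762.
deff = 62.067258 / 76.331762 = 0.8131.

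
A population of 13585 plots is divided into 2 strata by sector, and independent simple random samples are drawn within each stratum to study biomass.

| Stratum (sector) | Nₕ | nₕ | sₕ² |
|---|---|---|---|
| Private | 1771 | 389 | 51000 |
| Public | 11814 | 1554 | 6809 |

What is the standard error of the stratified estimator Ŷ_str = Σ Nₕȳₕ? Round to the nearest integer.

29189

Var(Ŷ_str) = Σₕ Nₕ²(1 − fₕ)sₕ²/nₕ.
Private: 1771²·(1 − 389/1771)·51000/389 = 3.2088335 × 10^8.
Public: 11814²·(1 − 1554/11814)·6809/1554 = 5.3110042 × 10^8.
Sum = 8.5198377 × 10^8.
SE = √(8.5198377 × 10^8) = 29189.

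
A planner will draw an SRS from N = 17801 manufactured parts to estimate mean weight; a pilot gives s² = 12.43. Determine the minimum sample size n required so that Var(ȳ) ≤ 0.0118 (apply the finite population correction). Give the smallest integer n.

Without fpc, n₀ = s²/D = 12.43/0.0118 = 1053.3898.
With fpc, (1 − n/N)·s²/n ≤ D requires n ≥ n₀/(1 + n₀/N) = 1053.3898/(1 + 1053.3898/17801) = 994.5372.
Rounding up, n = 995.

995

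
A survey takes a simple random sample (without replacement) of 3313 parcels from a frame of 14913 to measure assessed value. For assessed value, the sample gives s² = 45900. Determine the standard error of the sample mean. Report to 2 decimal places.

Under SRS without replacement, Var(ȳ) = (1 − f)·s²/n with f = n/N = 3313/14913 = 0.22215517.
Var(ȳ) = (1 − 0.22215517)·45900/3313 = 0.77784483·13.854513 = 10.776661.
SE(ȳ) = √(10.776661) = 3.28.

3.28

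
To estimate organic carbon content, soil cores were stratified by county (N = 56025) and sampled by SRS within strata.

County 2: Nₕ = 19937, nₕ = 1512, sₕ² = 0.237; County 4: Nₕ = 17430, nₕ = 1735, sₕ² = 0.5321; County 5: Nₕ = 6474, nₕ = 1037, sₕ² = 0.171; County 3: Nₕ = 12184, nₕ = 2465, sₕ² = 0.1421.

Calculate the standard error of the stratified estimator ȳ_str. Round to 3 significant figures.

0.00701

Var(ȳ_str) = Σₕ Wₕ²(1 − fₕ)sₕ²/nₕ with Wₕ = Nₕ/N, N = 56025.
County 2: Wₕ = 0.35585899; term = 0.35585899²·(1 − 0.07583889)·0.237/1512 = 1.8344257 × 10^-5.
County 4: Wₕ = 0.31111111; term = 0.31111111²·(1 − 0.09954102)·0.5321/1735 = 2.6729372 × 10^-5.
County 5: Wₕ = 0.11555556; term = 0.11555556²·(1 − 0.16017918)·0.171/1037 = 1.8492075 × 10^-6.
County 3: Wₕ = 0.21747434; term = 0.21747434²·(1 − 0.20231451)·0.1421/2465 = 2.1748279 × 10^-6.
Sum = 4.9097664 × 10^-5.
SE = √(4.9097664 × 10^-5) = 0.00701.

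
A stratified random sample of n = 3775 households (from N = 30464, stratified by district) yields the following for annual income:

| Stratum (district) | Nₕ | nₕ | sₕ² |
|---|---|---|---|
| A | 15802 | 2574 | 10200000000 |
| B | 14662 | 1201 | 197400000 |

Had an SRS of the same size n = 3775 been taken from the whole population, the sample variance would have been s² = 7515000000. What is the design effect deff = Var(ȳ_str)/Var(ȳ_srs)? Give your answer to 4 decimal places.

Var(ȳ_str) = Σ Wₕ²(1−fₕ)sₕ²/nₕ with Wₕ = Nₕ/30464:
  A: (15802/30464)²·(1−2574/15802)·10200000000/2574 = 892532.46
  B: (14662/30464)²·(1−1201/14662)·197400000/1201 = 34954.318
  → Var(ȳ_str) = 927486.78.
Var(ȳ_srs) = (1 − 3775/30464)·7515000000/3775 = 1.7440439 × 10^6.
deff = 927486.78 / (1.7440439 × 10^6) = 0.5318.

0.5318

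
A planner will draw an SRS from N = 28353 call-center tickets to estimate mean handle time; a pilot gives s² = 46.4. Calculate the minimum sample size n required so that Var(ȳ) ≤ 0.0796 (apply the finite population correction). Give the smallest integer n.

Without fpc, n₀ = s²/D = 46.4/0.0796 = 582.9146.
With fpc, (1 − n/N)·s²/n ≤ D requires n ≥ n₀/(1 + n₀/N) = 582.9146/(1 + 582.9146/28353) = 571.1718.
Rounding up, n = 572.

572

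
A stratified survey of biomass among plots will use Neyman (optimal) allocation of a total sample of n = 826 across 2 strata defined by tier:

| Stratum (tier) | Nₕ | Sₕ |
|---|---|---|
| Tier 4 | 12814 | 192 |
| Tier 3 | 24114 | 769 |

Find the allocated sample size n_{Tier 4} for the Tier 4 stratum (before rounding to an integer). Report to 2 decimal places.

Neyman allocation: nₕ = n·NₕSₕ / Σⱼ NⱼSⱼ.
Σ NⱼSⱼ = 12814·192 + 24114·769 = 2.1003954 × 10^7.
n_{Tier 4} = 826·12814·192 / (2.1003954 × 10^7) = 96.75.

96.75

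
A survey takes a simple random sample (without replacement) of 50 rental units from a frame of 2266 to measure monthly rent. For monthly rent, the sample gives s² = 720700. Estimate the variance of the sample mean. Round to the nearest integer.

14096

Under SRS without replacement, Var(ȳ) = (1 − f)·s²/n with f = n/N = 50/2266 = 0.02206531.
Var(ȳ) = (1 − 0.02206531)·720700/50 = 0.97793469·14414 = 14095.951.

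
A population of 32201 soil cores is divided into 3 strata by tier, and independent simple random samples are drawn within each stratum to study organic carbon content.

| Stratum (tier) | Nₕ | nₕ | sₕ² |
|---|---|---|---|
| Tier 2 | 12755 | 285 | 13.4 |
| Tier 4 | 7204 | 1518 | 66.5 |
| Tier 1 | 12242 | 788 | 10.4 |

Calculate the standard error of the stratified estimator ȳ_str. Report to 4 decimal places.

Var(ȳ_str) = Σₕ Wₕ²(1 − fₕ)sₕ²/nₕ with Wₕ = Nₕ/N, N = 32201.
Tier 2: Wₕ = 0.39610571; term = 0.39610571²·(1 − 0.02234418)·13.4/285 = 0.0072122062.
Tier 4: Wₕ = 0.22371976; term = 0.22371976²·(1 − 0.21071627)·66.5/1518 = 0.0017305801.
Tier 1: Wₕ = 0.38017453; term = 0.38017453²·(1 − 0.06436857)·10.4/788 = 0.0017847523.
Sum = 0.010727539.
SE = √(0.010727539) = 0.1036.

0.1036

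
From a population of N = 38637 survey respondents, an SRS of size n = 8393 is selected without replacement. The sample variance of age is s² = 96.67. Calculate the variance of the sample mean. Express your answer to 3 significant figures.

Under SRS without replacement, Var(ȳ) = (1 − f)·s²/n with f = n/N = 8393/38637 = 0.21722701.
Var(ȳ) = (1 − 0.21722701)·96.67/8393 = 0.78277299·0.011517932 = 0.0090159258.

0.00902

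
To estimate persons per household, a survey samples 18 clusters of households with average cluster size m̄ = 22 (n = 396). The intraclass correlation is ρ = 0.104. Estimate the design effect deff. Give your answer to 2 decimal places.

deff = 1 + (22 − 1)·0.104 = 1 + 2.184 = 3.184.

3.18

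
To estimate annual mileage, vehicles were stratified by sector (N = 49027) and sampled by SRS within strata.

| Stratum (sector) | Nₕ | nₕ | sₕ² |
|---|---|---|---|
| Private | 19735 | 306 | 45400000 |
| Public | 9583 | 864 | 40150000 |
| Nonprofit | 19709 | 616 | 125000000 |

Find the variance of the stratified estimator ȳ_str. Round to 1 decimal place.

Var(ȳ_str) = Σₕ Wₕ²(1 − fₕ)sₕ²/nₕ with Wₕ = Nₕ/N, N = 49027.
Private: Wₕ = 0.40253330; term = 0.40253330²·(1 − 0.01550545)·45400000/306 = 23667.444.
Public: Wₕ = 0.19546372; term = 0.19546372²·(1 − 0.09015966)·40150000/864 = 1615.36.
Nonprofit: Wₕ = 0.40200298; term = 0.40200298²·(1 − 0.03125476)·125000000/616 = 31768.552.
Sum = 57051.356.

57051.4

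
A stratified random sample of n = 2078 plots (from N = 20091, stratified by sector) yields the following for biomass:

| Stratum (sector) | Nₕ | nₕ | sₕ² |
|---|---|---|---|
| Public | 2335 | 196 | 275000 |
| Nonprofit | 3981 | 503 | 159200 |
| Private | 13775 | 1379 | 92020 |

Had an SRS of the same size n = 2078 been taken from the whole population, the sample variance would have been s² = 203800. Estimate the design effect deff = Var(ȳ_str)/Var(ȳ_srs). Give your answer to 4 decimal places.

0.6419

Var(ȳ_str) = Σ Wₕ²(1−fₕ)sₕ²/nₕ with Wₕ = Nₕ/20091:
  Public: (2335/20091)²·(1−196/2335)·275000/196 = 17.360858
  Nonprofit: (3981/20091)²·(1−503/3981)·159200/503 = 10.856597
  Private: (13775/20091)²·(1−1379/13775)·92020/1379 = 28.228515
  → Var(ȳ_str) = 56.44597.
Var(ȳ_srs) = (1 − 2078/20091)·203800/2078 = 87.931227.
deff = 56.44597 / 87.931227 = 0.6419.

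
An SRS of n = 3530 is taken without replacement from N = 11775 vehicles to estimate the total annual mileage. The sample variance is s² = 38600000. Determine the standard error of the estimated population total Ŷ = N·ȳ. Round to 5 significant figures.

1.0303 × 10^6

Var(Ŷ) = N²·Var(ȳ) = N²·(1 − n/N)·s²/n.
f = 3530/11775 = 0.29978769; Var(ȳ) = 0.70021231·38600000/3530 = 7656.7126.
Var(Ŷ) = 11775² · 7656.7126 = 1.061608 × 10^12.
SE(Ŷ) = √(1.061608 × 10^12) = 1.0303 × 10^6.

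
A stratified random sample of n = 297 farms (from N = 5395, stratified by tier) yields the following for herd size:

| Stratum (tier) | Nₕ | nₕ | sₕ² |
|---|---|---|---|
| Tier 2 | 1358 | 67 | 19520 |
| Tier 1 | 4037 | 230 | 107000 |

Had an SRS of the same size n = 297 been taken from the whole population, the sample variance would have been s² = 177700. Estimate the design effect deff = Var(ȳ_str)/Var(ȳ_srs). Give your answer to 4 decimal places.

Var(ȳ_str) = Σ Wₕ²(1−fₕ)sₕ²/nₕ with Wₕ = Nₕ/5395:
  Tier 2: (1358/5395)²·(1−67/1358)·19520/67 = 17.548828
  Tier 1: (4037/5395)²·(1−230/4037)·107000/230 = 245.64881
  → Var(ȳ_str) = 263.19764.
Var(ȳ_srs) = (1 − 297/5395)·177700/297 = 565.37859.
deff = 263.19764 / 565.37859 = 0.4655.

0.4655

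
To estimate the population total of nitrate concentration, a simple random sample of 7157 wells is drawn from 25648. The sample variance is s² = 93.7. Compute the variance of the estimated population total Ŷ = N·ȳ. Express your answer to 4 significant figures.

Var(Ŷ) = N²·Var(ȳ) = N²·(1 − n/N)·s²/n.
f = 7157/25648 = 0.27904710; Var(ȳ) = 0.72095290·93.7/7157 = 0.0094387714.
Var(Ŷ) = 25648² · 0.0094387714 = 6.2090117 × 10^6.

6.209 × 10^6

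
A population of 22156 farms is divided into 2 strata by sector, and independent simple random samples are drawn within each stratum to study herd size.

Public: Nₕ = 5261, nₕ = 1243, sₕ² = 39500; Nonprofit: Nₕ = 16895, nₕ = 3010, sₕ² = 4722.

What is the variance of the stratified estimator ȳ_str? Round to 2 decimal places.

2.12

Var(ȳ_str) = Σₕ Wₕ²(1 − fₕ)sₕ²/nₕ with Wₕ = Nₕ/N, N = 22156.
Public: Wₕ = 0.23745261; term = 0.23745261²·(1 − 0.23626687)·39500/1243 = 1.3684265.
Nonprofit: Wₕ = 0.76254739; term = 0.76254739²·(1 − 0.17815922)·4722/3010 = 0.74968851.
Sum = 2.118115.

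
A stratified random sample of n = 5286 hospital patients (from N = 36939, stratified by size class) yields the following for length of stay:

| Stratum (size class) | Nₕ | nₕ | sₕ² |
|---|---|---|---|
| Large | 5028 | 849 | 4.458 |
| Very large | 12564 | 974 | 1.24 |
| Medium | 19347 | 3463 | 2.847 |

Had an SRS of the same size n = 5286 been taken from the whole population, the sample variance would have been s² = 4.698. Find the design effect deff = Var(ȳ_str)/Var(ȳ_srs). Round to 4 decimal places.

Var(ȳ_str) = Σ Wₕ²(1−fₕ)sₕ²/nₕ with Wₕ = Nₕ/36939:
  Large: (5028/36939)²·(1−849/5028)·4.458/849 = 8.0859257 × 10^-5
  Very large: (12564/36939)²·(1−974/12564)·1.24/974 = 1.3586382 × 10^-4
  Medium: (19347/36939)²·(1−3463/19347)·2.847/3463 = 1.8515618 × 10^-4
  → Var(ȳ_str) = 4.0187926 × 10^-4.
Var(ȳ_srs) = (1 − 5286/36939)·4.698/5286 = 7.6158012 × 10^-4.
deff = (4.0187926 × 10^-4) / (7.6158012 × 10^-4) = 0.5277.

0.5277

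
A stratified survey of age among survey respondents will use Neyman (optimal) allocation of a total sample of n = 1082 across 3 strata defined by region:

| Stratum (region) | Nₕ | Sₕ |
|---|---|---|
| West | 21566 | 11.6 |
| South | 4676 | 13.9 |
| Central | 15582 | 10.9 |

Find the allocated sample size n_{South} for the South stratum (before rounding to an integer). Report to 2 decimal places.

145.00

Neyman allocation: nₕ = n·NₕSₕ / Σⱼ NⱼSⱼ.
Σ NⱼSⱼ = 21566·11.6 + 4676·13.9 + 15582·10.9 = 485005.8.
n_{South} = 1082·4676·13.9 / 485005.8 = 145.00.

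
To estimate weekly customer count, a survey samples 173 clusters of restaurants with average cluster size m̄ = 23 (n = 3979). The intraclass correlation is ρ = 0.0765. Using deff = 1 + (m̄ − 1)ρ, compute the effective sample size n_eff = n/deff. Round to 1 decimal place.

deff = 1 + (23 − 1)·0.0765 = 1 + 1.683 = 2.683.
n_eff = 3979 / 2.683 = 1483.0.

1483.0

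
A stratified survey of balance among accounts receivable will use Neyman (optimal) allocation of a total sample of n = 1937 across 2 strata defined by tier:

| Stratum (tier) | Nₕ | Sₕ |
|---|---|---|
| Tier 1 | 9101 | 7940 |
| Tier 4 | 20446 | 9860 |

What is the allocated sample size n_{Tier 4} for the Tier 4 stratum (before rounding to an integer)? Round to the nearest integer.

Neyman allocation: nₕ = n·NₕSₕ / Σⱼ NⱼSⱼ.
Σ NⱼSⱼ = 9101·7940 + 20446·9860 = 2.738595 × 10^8.
n_{Tier 4} = 1937·20446·9860 / (2.738595 × 10^8) = 1426.

1426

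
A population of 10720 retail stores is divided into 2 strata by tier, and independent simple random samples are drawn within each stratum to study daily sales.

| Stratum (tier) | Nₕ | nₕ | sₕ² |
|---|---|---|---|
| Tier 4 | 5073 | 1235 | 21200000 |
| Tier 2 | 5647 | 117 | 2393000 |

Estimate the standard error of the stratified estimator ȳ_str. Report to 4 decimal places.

92.0123

Var(ȳ_str) = Σₕ Wₕ²(1 − fₕ)sₕ²/nₕ with Wₕ = Nₕ/N, N = 10720.
Tier 4: Wₕ = 0.47322761; term = 0.47322761²·(1 − 0.24344569)·21200000/1235 = 2908.3667.
Tier 2: Wₕ = 0.52677239; term = 0.52677239²·(1 − 0.02071897)·2393000/117 = 5557.893.
Sum = 8466.2597.
SE = √(8466.2597) = 92.0123.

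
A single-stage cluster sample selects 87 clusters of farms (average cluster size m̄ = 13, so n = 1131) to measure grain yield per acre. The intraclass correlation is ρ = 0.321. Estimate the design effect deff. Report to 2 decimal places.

4.85

deff = 1 + (13 − 1)·0.321 = 1 + 3.852 = 4.852.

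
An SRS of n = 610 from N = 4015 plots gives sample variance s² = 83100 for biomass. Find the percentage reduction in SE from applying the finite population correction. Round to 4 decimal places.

7.9093

f = n/N = 610/4015 = 0.15193026.
SE_no-fpc = √(s²/n) = 11.67174; SE_fpc = √((1−f)s²/n) = 10.748587.
Ratio = √(1−f) = 0.92090702. Reduction = 100·(1 − 0.92090702) = 7.9093%.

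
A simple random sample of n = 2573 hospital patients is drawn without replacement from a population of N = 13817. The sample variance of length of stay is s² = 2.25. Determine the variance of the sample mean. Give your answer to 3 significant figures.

7.12 × 10^-4

Under SRS without replacement, Var(ȳ) = (1 − f)·s²/n with f = n/N = 2573/13817 = 0.18621987.
Var(ȳ) = (1 − 0.18621987)·2.25/2573 = 0.81378013·8.744656 × 10^-4 = 7.1162273 × 10^-4.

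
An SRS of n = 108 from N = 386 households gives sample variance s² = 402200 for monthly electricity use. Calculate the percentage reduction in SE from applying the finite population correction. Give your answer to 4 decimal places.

15.1350

f = n/N = 108/386 = 0.27979275.
SE_no-fpc = √(s²/n) = 61.025192; SE_fpc = √((1−f)s²/n) = 51.789045.
Ratio = √(1−f) = 0.84865025. Reduction = 100·(1 − 0.84865025) = 15.1350%.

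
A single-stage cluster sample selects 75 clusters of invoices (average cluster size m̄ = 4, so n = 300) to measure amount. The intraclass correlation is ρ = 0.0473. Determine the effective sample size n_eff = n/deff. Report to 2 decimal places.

deff = 1 + (4 − 1)·0.0473 = 1 + 0.1419 = 1.1419.
n_eff = 300 / 1.1419 = 262.72.

262.72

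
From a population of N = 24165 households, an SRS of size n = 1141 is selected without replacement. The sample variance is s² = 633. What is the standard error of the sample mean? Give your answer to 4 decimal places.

0.7270

Under SRS without replacement, Var(ȳ) = (1 − f)·s²/n with f = n/N = 1141/24165 = 0.04721705.
Var(ȳ) = (1 − 0.04721705)·633/1141 = 0.95278295·0.55477651 = 0.5285816.
SE(ȳ) = √(0.5285816) = 0.7270.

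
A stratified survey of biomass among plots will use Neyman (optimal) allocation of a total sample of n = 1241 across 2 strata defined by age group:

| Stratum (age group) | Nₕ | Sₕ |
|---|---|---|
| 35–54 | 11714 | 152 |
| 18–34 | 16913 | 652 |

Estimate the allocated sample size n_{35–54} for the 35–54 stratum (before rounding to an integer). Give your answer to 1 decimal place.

Neyman allocation: nₕ = n·NₕSₕ / Σⱼ NⱼSⱼ.
Σ NⱼSⱼ = 11714·152 + 16913·652 = 1.2807804 × 10^7.
n_{35–54} = 1241·11714·152 / (1.2807804 × 10^7) = 172.5.

172.5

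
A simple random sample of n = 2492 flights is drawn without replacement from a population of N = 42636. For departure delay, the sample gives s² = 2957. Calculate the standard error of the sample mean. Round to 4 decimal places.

Under SRS without replacement, Var(ȳ) = (1 − f)·s²/n with f = n/N = 2492/42636 = 0.05844826.
Var(ȳ) = (1 − 0.05844826)·2957/2492 = 0.94155174·1.1865971 = 1.1172426.
SE(ȳ) = √(1.1172426) = 1.0570.

1.0570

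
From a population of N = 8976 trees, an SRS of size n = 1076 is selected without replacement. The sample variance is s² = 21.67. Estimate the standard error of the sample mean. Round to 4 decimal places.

Under SRS without replacement, Var(ȳ) = (1 − f)·s²/n with f = n/N = 1076/8976 = 0.11987522.
Var(ȳ) = (1 − 0.11987522)·21.67/1076 = 0.88012478·0.020139405 = 0.01772519.
SE(ȳ) = √(0.01772519) = 0.1331.

0.1331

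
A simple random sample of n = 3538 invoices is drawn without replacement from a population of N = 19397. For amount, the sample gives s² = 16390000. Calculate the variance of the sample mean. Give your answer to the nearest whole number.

Under SRS without replacement, Var(ȳ) = (1 − f)·s²/n with f = n/N = 3538/19397 = 0.18239934.
Var(ȳ) = (1 − 0.18239934)·16390000/3538 = 0.81760066·4632.5608 = 3787.5847.

3788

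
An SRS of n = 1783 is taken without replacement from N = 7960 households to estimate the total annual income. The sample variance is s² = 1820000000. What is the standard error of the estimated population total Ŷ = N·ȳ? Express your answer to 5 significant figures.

7.0844 × 10^6

Var(Ŷ) = N²·Var(ȳ) = N²·(1 − n/N)·s²/n.
f = 1783/7960 = 0.22399497; Var(ȳ) = 0.77600503·1820000000/1783 = 792108.33.
Var(Ŷ) = 7960² · 792108.33 = 5.0189251 × 10^13.
SE(Ŷ) = √(5.0189251 × 10^13) = 7.0844 × 10^6.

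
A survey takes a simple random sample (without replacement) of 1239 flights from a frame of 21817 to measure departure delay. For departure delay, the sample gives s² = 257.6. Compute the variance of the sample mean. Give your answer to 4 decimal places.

Under SRS without replacement, Var(ȳ) = (1 − f)·s²/n with f = n/N = 1239/21817 = 0.05679058.
Var(ȳ) = (1 − 0.05679058)·257.6/1239 = 0.94320942·0.2079096 = 0.1961023.

0.1961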